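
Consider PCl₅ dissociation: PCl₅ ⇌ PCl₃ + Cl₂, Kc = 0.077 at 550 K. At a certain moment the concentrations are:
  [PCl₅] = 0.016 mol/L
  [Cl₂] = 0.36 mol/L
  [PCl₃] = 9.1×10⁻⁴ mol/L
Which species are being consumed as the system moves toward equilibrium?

PCl₅ (reactants)

Qc = [PCl₃]·[Cl₂] / [PCl₅] = (9.1×10⁻⁴)·(0.36) / (0.016) = 0.020
Qc = 0.020 < Kc = 0.077: net forward reaction.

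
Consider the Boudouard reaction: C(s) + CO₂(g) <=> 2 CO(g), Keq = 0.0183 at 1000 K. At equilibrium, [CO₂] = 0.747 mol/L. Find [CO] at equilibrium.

[CO] = 0.117 mol/L

(C is a pure solid — omitted from Keq.)
At equilibrium, Keq = [CO]² / [CO₂] = 0.0183.
([CO])² / (0.747) = 0.0183
[CO]² = 0.0137 ⇒ [CO] = 0.117 mol/L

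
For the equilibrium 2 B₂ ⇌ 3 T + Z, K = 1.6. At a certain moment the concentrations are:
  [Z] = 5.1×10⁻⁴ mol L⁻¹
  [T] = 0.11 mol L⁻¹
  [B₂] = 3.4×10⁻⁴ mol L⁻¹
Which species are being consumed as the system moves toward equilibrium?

T, Z (products)

Q = [T]³·[Z] / [B₂]² = (0.11)³·(5.1×10⁻⁴) / (3.4×10⁻⁴)² = 5.9
Q = 5.9 > K = 1.6: net reverse reaction.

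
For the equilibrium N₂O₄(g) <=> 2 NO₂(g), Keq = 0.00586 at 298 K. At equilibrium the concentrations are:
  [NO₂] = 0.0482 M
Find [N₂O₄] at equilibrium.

At equilibrium, Keq = [NO₂]² / [N₂O₄] = 0.00586.
(0.0482)² / ([N₂O₄]) = 0.00586
[N₂O₄] = 0.396 M

[N₂O₄] = 0.396 M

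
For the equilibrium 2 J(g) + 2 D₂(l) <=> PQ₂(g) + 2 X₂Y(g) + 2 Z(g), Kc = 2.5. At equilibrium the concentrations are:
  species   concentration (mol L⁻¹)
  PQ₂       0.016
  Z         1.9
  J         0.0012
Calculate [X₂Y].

[X₂Y] = 0.0079 mol L⁻¹

(D₂ is a pure liquid — omitted from Kc.)
At equilibrium, Kc = [PQ₂]·[X₂Y]²·[Z]² / [J]² = 2.5.
(0.016)·([X₂Y])²·(1.9)² / (0.0012)² = 2.5
[X₂Y]² = 6.23e-5 ⇒ [X₂Y] = 0.0079 mol L⁻¹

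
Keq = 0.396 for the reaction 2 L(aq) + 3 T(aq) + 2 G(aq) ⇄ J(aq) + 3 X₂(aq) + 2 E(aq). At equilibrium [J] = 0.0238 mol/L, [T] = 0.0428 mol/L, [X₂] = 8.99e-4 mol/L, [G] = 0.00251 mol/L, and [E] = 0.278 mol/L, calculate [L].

[L] = 0.0827 mol/L

At equilibrium, Keq = [J]·[X₂]³·[E]² / ([L]²·[T]³·[G]²) = 0.396.
(0.0238)·(8.99e-4)³·(0.278)² / (([L])²·(0.0428)³·(0.00251)²) = 0.396
[L]² = 0.00683 ⇒ [L] = 0.0827 mol/L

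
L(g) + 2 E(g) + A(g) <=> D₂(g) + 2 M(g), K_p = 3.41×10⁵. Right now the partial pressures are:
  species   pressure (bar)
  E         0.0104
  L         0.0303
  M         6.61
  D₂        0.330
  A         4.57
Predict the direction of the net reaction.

Q_p = P(D₂)·P(M)² / (P(L)·P(E)²·P(A)) = (0.330)·(6.61)² / ((0.0303)·(0.0104)²·(4.57)) = 9.63×10⁵
Q_p = 9.63×10⁵ > K_p = 3.41×10⁵, so the reverse reaction proceeds.

in the reverse direction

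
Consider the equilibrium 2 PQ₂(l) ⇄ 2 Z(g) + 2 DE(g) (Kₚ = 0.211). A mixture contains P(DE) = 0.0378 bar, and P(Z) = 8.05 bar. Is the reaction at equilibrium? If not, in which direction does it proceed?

(PQ₂ is a pure liquid — omitted from Qₚ.)
Qₚ = P(Z)²·P(DE)² = (8.05)²·(0.0378)² = 0.0926
Qₚ = 0.0926 < Kₚ = 0.211, so the forward reaction proceeds.

forward (toward products)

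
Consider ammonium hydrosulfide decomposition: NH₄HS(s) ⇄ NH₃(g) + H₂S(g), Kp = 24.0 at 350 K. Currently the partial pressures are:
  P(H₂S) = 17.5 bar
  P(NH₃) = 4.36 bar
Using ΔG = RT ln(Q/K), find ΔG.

ΔG = 3.37 kJ/mol

(NH₄HS is a pure solid — omitted from Qp.)
Qp = P(NH₃)·P(H₂S) = (4.36)·(17.5) = 76.3
ΔG = RT ln(Qp/Kp) = (8.314 J mol⁻¹ K⁻¹)(350 K) × ln(76.3/24.0)
   = (2.910 kJ/mol)(1.157) = 3.37 kJ/mol
ΔG > 0, so the forward reaction is non-spontaneous (proceeds in reverse).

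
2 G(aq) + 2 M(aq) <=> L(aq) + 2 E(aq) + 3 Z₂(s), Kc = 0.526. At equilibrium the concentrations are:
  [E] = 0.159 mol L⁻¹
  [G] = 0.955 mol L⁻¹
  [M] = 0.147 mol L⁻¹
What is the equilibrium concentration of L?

(Z₂ is a pure solid — omitted from Kc.)
At equilibrium, Kc = [L]·[E]² / ([G]²·[M]²) = 0.526.
([L])·(0.159)² / ((0.955)²·(0.147)²) = 0.526
[L] = 0.410 mol L⁻¹

[L] = 0.410 mol L⁻¹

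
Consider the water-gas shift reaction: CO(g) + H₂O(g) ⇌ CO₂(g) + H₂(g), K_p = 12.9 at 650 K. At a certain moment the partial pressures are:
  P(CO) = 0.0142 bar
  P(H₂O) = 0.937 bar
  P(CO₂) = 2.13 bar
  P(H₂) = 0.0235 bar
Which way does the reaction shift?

Q_p = P(CO₂)·P(H₂) / (P(CO)·P(H₂O)) = (2.13)·(0.0235) / ((0.0142)·(0.937)) = 3.76
Q_p = 3.76 < K_p = 12.9, so the forward reaction proceeds.

toward products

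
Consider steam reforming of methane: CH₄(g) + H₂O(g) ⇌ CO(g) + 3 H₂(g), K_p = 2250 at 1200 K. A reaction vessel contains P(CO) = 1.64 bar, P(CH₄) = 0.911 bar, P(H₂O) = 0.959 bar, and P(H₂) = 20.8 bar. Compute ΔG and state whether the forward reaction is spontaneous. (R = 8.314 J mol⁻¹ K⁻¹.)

ΔG = 20.1 kJ/mol; the forward reaction is non-spontaneous

Q_p = P(CO)·P(H₂)³ / (P(CH₄)·P(H₂O)) = (1.64)·(20.8)³ / ((0.911)·(0.959)) = 16900
ΔG = RT ln(Q_p/K_p) = (8.314 J mol⁻¹ K⁻¹)(1200 K) × ln(16900/2250)
   = (9.977 kJ/mol)(2.016) = 20.1 kJ/mol
ΔG > 0, so the forward reaction is non-spontaneous (proceeds in reverse).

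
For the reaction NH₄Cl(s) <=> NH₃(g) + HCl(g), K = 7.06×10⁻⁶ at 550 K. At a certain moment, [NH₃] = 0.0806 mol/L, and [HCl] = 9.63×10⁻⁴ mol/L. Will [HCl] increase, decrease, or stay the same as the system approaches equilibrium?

decrease

(NH₄Cl is a pure solid — omitted from Q.)
Q = [NH₃]·[HCl] = (0.0806)·(9.63×10⁻⁴) = 7.76×10⁻⁵
Q = 7.76×10⁻⁵ > K = 7.06×10⁻⁶: net reverse reaction.
HCl is a product, so it decreases.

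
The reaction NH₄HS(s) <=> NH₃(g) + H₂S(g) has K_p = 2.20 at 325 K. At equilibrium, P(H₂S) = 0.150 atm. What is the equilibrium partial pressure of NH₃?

(NH₄HS is a pure solid — omitted from K_p.)
At equilibrium, K_p = P(NH₃)·P(H₂S) = 2.20.
(P(NH₃))·(0.150) = 2.20
P(NH₃) = 14.7 atm

P(NH₃) = 14.7 atm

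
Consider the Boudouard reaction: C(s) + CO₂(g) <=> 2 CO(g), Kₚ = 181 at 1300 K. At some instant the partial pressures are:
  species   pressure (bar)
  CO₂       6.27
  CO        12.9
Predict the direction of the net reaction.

in the forward direction

(C is a pure solid — omitted from Qₚ.)
Qₚ = P(CO)² / P(CO₂) = (12.9)² / (6.27) = 26.5
Qₚ = 26.5 < Kₚ = 181, so the forward reaction proceeds.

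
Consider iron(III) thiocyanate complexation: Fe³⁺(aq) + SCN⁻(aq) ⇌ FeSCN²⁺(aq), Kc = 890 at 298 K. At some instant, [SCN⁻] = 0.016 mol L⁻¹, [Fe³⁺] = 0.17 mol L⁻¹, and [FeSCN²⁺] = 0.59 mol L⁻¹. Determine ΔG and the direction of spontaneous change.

ΔG = -3.50 kJ/mol; the forward reaction is spontaneous

Qc = [FeSCN²⁺] / ([Fe³⁺]·[SCN⁻]) = (0.59) / ((0.17)·(0.016)) = 217
ΔG = RT ln(Qc/Kc) = (8.314 J mol⁻¹ K⁻¹)(298 K) × ln(217/890)
   = (2.478 kJ/mol)(-1.411) = -3.50 kJ/mol
ΔG < 0, so the forward reaction is spontaneous (proceeds forward).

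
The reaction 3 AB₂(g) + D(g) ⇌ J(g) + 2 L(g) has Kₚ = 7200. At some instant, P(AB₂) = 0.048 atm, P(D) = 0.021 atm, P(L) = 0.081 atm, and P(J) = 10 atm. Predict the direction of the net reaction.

Qₚ = P(J)·P(L)² / (P(AB₂)³·P(D)) = (10)·(0.081)² / ((0.048)³·(0.021)) = 28000
Qₚ = 28000 > Kₚ = 7200, so the reverse reaction proceeds.

reverse (toward reactants)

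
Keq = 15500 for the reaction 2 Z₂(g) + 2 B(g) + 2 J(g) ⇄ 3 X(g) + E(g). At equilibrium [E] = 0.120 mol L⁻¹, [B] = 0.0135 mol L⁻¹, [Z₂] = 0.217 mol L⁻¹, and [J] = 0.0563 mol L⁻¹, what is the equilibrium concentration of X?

At equilibrium, Keq = [X]³·[E] / ([Z₂]²·[B]²·[J]²) = 15500.
([X])³·(0.120) / ((0.217)²·(0.0135)²·(0.0563)²) = 15500
[X]³ = 0.00351 ⇒ [X] = 0.152 mol L⁻¹

[X] = 0.152 mol L⁻¹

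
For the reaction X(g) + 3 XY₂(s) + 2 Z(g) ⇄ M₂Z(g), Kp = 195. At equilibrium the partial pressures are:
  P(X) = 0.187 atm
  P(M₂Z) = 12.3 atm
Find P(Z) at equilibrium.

P(Z) = 0.581 atm

(XY₂ is a pure solid — omitted from Kp.)
At equilibrium, Kp = P(M₂Z) / (P(X)·P(Z)²) = 195.
(12.3) / ((0.187)·(P(Z))²) = 195
P(Z)² = 0.337 ⇒ P(Z) = 0.581 atm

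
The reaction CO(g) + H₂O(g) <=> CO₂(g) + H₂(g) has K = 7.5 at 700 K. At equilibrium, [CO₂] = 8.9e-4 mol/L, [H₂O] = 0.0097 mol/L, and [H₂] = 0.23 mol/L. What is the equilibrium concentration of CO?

[CO] = 0.0028 mol/L

At equilibrium, K = [CO₂]·[H₂] / ([CO]·[H₂O]) = 7.5.
(8.9e-4)·(0.23) / (([CO])·(0.0097)) = 7.5
[CO] = 0.00281 = 0.0028 mol/L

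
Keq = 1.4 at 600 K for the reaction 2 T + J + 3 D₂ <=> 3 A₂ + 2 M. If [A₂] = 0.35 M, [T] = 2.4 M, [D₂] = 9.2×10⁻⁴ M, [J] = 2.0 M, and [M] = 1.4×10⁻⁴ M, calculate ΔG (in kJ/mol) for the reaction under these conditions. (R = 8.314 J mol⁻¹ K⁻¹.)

ΔG = -13.5 kJ/mol

Q = [A₂]³·[M]² / ([T]²·[J]·[D₂]³) = (0.35)³·(1.4×10⁻⁴)² / ((2.4)²·(2.0)·(9.2×10⁻⁴)³) = 0.0937
ΔG = RT ln(Q/Keq) = (8.314 J mol⁻¹ K⁻¹)(600 K) × ln(0.0937/1.4)
   = (4.988 kJ/mol)(-2.704) = -13.5 kJ/mol
ΔG < 0, so the forward reaction is spontaneous (proceeds forward).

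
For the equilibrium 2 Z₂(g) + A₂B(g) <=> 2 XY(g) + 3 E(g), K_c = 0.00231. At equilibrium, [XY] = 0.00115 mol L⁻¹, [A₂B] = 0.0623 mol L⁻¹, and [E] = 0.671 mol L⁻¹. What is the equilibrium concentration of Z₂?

At equilibrium, K_c = [XY]²·[E]³ / ([Z₂]²·[A₂B]) = 0.00231.
(0.00115)²·(0.671)³ / (([Z₂])²·(0.0623)) = 0.00231
[Z₂]² = 0.00278 ⇒ [Z₂] = 0.0527 mol L⁻¹

[Z₂] = 0.0527 mol L⁻¹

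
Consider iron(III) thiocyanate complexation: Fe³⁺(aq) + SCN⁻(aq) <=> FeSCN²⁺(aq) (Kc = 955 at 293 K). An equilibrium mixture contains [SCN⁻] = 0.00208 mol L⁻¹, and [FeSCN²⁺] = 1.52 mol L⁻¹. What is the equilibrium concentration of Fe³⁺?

[Fe³⁺] = 0.765 mol L⁻¹

At equilibrium, Kc = [FeSCN²⁺] / ([Fe³⁺]·[SCN⁻]) = 955.
(1.52) / (([Fe³⁺])·(0.00208)) = 955
[Fe³⁺] = 0.765 mol L⁻¹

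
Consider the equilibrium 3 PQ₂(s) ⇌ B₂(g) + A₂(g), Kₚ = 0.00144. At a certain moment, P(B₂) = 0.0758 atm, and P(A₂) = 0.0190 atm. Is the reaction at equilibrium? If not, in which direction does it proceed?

neither direction; the system is at equilibrium

(PQ₂ is a pure solid — omitted from Qₚ.)
Qₚ = P(B₂)·P(A₂) = (0.0758)·(0.0190) = 0.00144
Qₚ = 0.00144 = Kₚ, so the system is already at equilibrium.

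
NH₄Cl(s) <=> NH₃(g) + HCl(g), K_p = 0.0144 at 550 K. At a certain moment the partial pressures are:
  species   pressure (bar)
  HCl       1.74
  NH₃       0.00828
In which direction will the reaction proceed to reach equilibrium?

no net change (already at equilibrium)

(NH₄Cl is a pure solid — omitted from Q_p.)
Q_p = P(NH₃)·P(HCl) = (0.00828)·(1.74) = 0.0144
Q_p = 0.0144 = K_p, so the system is already at equilibrium.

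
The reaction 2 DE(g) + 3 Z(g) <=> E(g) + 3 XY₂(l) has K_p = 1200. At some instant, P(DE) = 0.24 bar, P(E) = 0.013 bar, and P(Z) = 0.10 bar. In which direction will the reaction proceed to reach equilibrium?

toward products

(XY₂ is a pure liquid — omitted from Q_p.)
Q_p = P(E) / (P(DE)²·P(Z)³) = (0.013) / ((0.24)²·(0.10)³) = 230
Q_p = 230 < K_p = 1200, so the forward reaction proceeds.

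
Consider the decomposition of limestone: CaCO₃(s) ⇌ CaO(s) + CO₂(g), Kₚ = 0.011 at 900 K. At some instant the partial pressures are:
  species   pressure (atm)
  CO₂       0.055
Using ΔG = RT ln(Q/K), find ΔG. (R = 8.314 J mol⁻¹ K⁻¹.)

(CaCO₃, CaO are pure solids — omitted from Qₚ.)
Qₚ = P(CO₂) = 0.0550
ΔG = RT ln(Qₚ/Kₚ) = (8.314 J mol⁻¹ K⁻¹)(900 K) × ln(0.0550/0.011)
   = (7.483 kJ/mol)(1.609) = 12.0 kJ/mol
ΔG > 0, so the forward reaction is non-spontaneous (proceeds in reverse).

ΔG = 12.0 kJ/mol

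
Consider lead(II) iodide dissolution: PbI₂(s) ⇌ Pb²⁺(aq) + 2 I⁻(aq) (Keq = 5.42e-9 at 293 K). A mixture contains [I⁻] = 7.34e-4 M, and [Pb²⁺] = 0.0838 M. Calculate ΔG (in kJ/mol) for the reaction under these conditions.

ΔG = 5.16 kJ/mol

(PbI₂ is a pure solid — omitted from Q.)
Q = [Pb²⁺]·[I⁻]² = (0.0838)·(7.34e-4)² = 4.51e-8
ΔG = RT ln(Q/Keq) = (8.314 J mol⁻¹ K⁻¹)(293 K) × ln(4.51e-8/5.42e-9)
   = (2.436 kJ/mol)(2.119) = 5.16 kJ/mol
ΔG > 0, so the forward reaction is non-spontaneous (proceeds in reverse).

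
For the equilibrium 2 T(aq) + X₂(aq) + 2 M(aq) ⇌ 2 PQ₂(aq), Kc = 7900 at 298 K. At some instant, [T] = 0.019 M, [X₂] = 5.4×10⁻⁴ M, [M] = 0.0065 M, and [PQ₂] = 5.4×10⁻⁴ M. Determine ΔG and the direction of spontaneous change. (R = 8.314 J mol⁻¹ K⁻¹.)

ΔG = 3.72 kJ/mol; the forward reaction is non-spontaneous

Qc = [PQ₂]² / ([T]²·[X₂]·[M]²) = (5.4×10⁻⁴)² / ((0.019)²·(5.4×10⁻⁴)·(0.0065)²) = 35400
ΔG = RT ln(Qc/Kc) = (8.314 J mol⁻¹ K⁻¹)(298 K) × ln(35400/7900)
   = (2.478 kJ/mol)(1.500) = 3.72 kJ/mol
ΔG > 0, so the forward reaction is non-spontaneous (proceeds in reverse).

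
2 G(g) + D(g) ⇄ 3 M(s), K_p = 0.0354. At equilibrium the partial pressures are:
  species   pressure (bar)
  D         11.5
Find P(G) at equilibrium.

(M is a pure solid — omitted from K_p.)
At equilibrium, K_p = 1 / (P(G)²·P(D)) = 0.0354.
1 / ((P(G))²·(11.5)) = 0.0354
P(G)² = 2.46 ⇒ P(G) = 1.57 bar

P(G) = 1.57 bar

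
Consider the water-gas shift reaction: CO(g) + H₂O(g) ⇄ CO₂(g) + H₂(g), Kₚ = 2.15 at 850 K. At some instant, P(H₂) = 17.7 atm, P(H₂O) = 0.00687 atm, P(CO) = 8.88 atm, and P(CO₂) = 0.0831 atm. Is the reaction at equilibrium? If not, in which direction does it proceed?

Qₚ = P(CO₂)·P(H₂) / (P(CO)·P(H₂O)) = (0.0831)·(17.7) / ((8.88)·(0.00687)) = 24.1
Qₚ = 24.1 > Kₚ = 2.15, so the reverse reaction proceeds.

toward reactants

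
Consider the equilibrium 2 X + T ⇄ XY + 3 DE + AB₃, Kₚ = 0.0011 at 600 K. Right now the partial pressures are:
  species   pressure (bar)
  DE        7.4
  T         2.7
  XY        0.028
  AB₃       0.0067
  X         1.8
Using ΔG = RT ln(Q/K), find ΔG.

Qₚ = P(XY)·P(DE)³·P(AB₃) / (P(X)²·P(T)) = (0.028)·(7.4)³·(0.0067) / ((1.8)²·(2.7)) = 0.00869
ΔG = RT ln(Qₚ/Kₚ) = (8.314 J mol⁻¹ K⁻¹)(600 K) × ln(0.00869/0.0011)
   = (4.988 kJ/mol)(2.067) = 10.3 kJ/mol
ΔG > 0, so the forward reaction is non-spontaneous (proceeds in reverse).

ΔG = 10.3 kJ/mol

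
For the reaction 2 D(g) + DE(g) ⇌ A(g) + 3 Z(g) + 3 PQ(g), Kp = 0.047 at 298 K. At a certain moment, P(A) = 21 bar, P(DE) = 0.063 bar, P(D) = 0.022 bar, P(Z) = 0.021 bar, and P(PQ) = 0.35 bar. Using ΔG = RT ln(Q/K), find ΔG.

Qp = P(A)·P(Z)³·P(PQ)³ / (P(D)²·P(DE)) = (21)·(0.021)³·(0.35)³ / ((0.022)²·(0.063)) = 0.273
ΔG = RT ln(Qp/Kp) = (8.314 J mol⁻¹ K⁻¹)(298 K) × ln(0.273/0.047)
   = (2.478 kJ/mol)(1.759) = 4.36 kJ/mol
ΔG > 0, so the forward reaction is non-spontaneous (proceeds in reverse).

ΔG = 4.36 kJ/mol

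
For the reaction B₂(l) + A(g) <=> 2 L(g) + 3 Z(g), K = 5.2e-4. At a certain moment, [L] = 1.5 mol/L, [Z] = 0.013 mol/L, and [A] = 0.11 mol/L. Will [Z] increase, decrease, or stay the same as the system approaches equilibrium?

increase

(B₂ is a pure liquid — omitted from Q.)
Q = [L]²·[Z]³ / [A] = (1.5)²·(0.013)³ / (0.11) = 4.5e-5
Q = 4.5e-5 < K = 5.2e-4: net forward reaction.
Z is a product, so it increases.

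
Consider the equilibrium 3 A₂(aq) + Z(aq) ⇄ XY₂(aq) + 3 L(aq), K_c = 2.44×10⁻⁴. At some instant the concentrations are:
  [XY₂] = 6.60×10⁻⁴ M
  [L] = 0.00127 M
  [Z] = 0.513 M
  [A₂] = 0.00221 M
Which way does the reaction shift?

Q_c = [XY₂]·[L]³ / ([A₂]³·[Z]) = (6.60×10⁻⁴)·(0.00127)³ / ((0.00221)³·(0.513)) = 2.44×10⁻⁴
Q_c = 2.44×10⁻⁴ = K_c, so the system is already at equilibrium.

neither direction; the system is at equilibrium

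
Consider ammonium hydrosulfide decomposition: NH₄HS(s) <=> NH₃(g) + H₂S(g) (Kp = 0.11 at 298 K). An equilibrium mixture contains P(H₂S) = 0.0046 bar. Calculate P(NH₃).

P(NH₃) = 24 bar

(NH₄HS is a pure solid — omitted from Kp.)
At equilibrium, Kp = P(NH₃)·P(H₂S) = 0.11.
(P(NH₃))·(0.0046) = 0.11
P(NH₃) = 23.9 = 24 bar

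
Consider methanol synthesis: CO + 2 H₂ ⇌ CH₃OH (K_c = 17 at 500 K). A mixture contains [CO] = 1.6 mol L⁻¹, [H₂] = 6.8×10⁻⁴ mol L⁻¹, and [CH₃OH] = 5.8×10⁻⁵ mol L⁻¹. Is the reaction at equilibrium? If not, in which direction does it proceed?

Q_c = [CH₃OH] / ([CO]·[H₂]²) = (5.8×10⁻⁵) / ((1.6)·(6.8×10⁻⁴)²) = 78
Q_c = 78 > K_c = 17, so the reverse reaction proceeds.

reverse (toward reactants)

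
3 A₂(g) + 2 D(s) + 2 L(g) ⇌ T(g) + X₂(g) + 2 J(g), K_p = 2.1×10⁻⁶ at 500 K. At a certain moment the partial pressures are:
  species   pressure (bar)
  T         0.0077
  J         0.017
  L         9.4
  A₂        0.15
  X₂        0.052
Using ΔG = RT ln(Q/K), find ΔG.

(D is a pure solid — omitted from Q_p.)
Q_p = P(T)·P(X₂)·P(J)² / (P(A₂)³·P(L)²) = (0.0077)·(0.052)·(0.017)² / ((0.15)³·(9.4)²) = 3.88×10⁻⁷
ΔG = RT ln(Q_p/K_p) = (8.314 J mol⁻¹ K⁻¹)(500 K) × ln(3.88×10⁻⁷/2.1×10⁻⁶)
   = (4.157 kJ/mol)(-1.689) = -7.02 kJ/mol
ΔG < 0, so the forward reaction is spontaneous (proceeds forward).

ΔG = -7.02 kJ/mol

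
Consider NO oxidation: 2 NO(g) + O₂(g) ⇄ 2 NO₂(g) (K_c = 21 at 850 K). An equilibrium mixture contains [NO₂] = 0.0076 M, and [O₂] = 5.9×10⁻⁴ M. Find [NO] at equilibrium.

At equilibrium, K_c = [NO₂]² / ([NO]²·[O₂]) = 21.
(0.0076)² / (([NO])²·(5.9×10⁻⁴)) = 21
[NO]² = 0.00466 ⇒ [NO] = 0.068 M

[NO] = 0.068 M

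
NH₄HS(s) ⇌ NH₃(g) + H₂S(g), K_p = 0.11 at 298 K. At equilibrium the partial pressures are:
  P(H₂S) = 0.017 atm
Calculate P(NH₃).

P(NH₃) = 6.5 atm

(NH₄HS is a pure solid — omitted from K_p.)
At equilibrium, K_p = P(NH₃)·P(H₂S) = 0.11.
(P(NH₃))·(0.017) = 0.11
P(NH₃) = 6.47 = 6.5 atm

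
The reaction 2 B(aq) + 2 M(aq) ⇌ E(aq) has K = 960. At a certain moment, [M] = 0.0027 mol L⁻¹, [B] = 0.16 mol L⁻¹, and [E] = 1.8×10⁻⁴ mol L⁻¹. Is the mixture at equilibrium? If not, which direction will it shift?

yes, at equilibrium

Q = [E] / ([B]²·[M]²) = (1.8×10⁻⁴) / ((0.16)²·(0.0027)²) = 960
Q = 960 = K; the system is at equilibrium.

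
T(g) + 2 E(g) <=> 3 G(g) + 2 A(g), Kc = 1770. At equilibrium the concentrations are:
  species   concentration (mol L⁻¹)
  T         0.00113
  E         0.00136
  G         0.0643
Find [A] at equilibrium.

[A] = 0.118 mol L⁻¹

At equilibrium, Kc = [G]³·[A]² / ([T]·[E]²) = 1770.
(0.0643)³·([A])² / ((0.00113)·(0.00136)²) = 1770
[A]² = 0.0139 ⇒ [A] = 0.118 mol L⁻¹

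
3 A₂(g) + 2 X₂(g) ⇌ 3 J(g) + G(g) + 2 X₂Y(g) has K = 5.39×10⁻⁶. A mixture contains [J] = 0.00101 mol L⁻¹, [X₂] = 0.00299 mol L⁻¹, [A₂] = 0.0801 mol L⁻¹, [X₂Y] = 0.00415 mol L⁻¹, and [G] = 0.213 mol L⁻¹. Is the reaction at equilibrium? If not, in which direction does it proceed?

to the right

Q = [J]³·[G]·[X₂Y]² / ([A₂]³·[X₂]²) = (0.00101)³·(0.213)·(0.00415)² / ((0.0801)³·(0.00299)²) = 8.23×10⁻⁷
Q = 8.23×10⁻⁷ < K = 5.39×10⁻⁶, so the forward reaction proceeds.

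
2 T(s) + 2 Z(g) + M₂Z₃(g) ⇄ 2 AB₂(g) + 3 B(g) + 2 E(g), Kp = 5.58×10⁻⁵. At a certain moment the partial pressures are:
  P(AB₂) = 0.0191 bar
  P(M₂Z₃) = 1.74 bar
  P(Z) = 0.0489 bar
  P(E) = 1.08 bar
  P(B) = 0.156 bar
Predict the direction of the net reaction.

reverse (toward reactants)

(T is a pure solid — omitted from Qp.)
Qp = P(AB₂)²·P(B)³·P(E)² / (P(Z)²·P(M₂Z₃)) = (0.0191)²·(0.156)³·(1.08)² / ((0.0489)²·(1.74)) = 3.88×10⁻⁴
Qp = 3.88×10⁻⁴ > Kp = 5.58×10⁻⁵, so the reverse reaction proceeds.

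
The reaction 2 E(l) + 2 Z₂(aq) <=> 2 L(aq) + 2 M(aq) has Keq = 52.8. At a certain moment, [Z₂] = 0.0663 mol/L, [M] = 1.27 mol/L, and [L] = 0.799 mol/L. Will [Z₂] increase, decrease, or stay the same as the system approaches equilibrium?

(E is a pure liquid — omitted from Q.)
Q = [L]²·[M]² / [Z₂]² = (0.799)²·(1.27)² / (0.0663)² = 234
Q = 234 > Keq = 52.8: net reverse reaction.
Z₂ is a reactant, so it increases.

increase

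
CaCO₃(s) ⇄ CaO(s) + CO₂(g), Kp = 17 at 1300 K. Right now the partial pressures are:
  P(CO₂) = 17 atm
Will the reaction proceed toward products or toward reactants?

(CaCO₃, CaO are pure solids — omitted from Qp.)
Qp = P(CO₂) = 17
Qp = 17 = Kp, so the system is already at equilibrium.

neither direction; the system is at equilibrium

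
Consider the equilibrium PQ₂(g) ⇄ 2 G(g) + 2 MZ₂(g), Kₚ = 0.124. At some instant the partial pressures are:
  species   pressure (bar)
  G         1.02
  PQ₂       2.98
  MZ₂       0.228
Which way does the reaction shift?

forward (toward products)

Qₚ = P(G)²·P(MZ₂)² / P(PQ₂) = (1.02)²·(0.228)² / (2.98) = 0.0181
Qₚ = 0.0181 < Kₚ = 0.124, so the forward reaction proceeds.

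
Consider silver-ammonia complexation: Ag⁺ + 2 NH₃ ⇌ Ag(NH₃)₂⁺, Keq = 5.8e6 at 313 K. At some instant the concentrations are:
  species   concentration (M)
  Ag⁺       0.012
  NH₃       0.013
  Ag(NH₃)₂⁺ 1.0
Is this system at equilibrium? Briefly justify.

Q = [Ag(NH₃)₂⁺] / ([Ag⁺]·[NH₃]²) = (1.0) / ((0.012)·(0.013)²) = 4.9e5
Q = 4.9e5 < Keq = 5.8e6: net forward reaction.

no; Q < K, reaction proceeds forward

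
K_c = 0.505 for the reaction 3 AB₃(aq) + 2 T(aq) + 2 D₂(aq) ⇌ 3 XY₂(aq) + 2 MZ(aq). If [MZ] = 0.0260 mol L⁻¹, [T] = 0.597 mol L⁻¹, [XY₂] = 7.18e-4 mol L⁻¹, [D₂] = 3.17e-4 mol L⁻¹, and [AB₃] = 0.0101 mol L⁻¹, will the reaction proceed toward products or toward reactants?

Q_c = [XY₂]³·[MZ]² / ([AB₃]³·[T]²·[D₂]²) = (7.18e-4)³·(0.0260)² / ((0.0101)³·(0.597)²·(3.17e-4)²) = 6.78
Q_c = 6.78 > K_c = 0.505, so the reverse reaction proceeds.

in the reverse direction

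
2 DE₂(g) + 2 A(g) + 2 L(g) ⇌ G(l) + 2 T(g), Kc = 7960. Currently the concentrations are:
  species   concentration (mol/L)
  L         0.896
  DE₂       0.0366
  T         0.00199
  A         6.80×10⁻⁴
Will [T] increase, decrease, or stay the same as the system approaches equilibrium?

stay the same

(G is a pure liquid — omitted from Qc.)
Qc = [T]² / ([DE₂]²·[A]²·[L]²) = (0.00199)² / ((0.0366)²·(6.80×10⁻⁴)²·(0.896)²) = 7960
Qc = 7960 = Kc; the system is at equilibrium.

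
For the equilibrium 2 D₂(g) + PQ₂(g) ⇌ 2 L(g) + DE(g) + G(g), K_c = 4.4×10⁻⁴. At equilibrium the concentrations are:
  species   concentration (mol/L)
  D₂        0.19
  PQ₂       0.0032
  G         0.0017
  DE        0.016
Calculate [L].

At equilibrium, K_c = [L]²·[DE]·[G] / ([D₂]²·[PQ₂]) = 4.4×10⁻⁴.
([L])²·(0.016)·(0.0017) / ((0.19)²·(0.0032)) = 4.4×10⁻⁴
[L]² = 0.00187 ⇒ [L] = 0.043 mol/L

[L] = 0.043 mol/L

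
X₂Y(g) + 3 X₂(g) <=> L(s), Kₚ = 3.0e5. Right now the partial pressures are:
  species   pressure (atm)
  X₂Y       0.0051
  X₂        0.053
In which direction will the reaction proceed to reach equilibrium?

in the reverse direction

(L is a pure solid — omitted from Qₚ.)
Qₚ = 1 / (P(X₂Y)·P(X₂)³) = 1 / ((0.0051)·(0.053)³) = 1.3e6
Qₚ = 1.3e6 > Kₚ = 3.0e5, so the reverse reaction proceeds.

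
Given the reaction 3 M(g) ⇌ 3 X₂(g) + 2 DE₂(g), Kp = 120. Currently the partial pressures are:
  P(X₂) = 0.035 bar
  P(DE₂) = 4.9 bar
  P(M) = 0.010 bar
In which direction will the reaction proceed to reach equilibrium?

reverse (toward reactants)

Qp = P(X₂)³·P(DE₂)² / P(M)³ = (0.035)³·(4.9)² / (0.010)³ = 1000
Qp = 1000 > Kp = 120, so the reverse reaction proceeds.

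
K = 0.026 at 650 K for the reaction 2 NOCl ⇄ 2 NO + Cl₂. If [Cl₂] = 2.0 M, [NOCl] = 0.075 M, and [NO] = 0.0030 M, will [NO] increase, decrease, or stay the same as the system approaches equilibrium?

Q = [NO]²·[Cl₂] / [NOCl]² = (0.0030)²·(2.0) / (0.075)² = 0.0032
Q = 0.0032 < K = 0.026: net forward reaction.
NO is a product, so it increases.

increase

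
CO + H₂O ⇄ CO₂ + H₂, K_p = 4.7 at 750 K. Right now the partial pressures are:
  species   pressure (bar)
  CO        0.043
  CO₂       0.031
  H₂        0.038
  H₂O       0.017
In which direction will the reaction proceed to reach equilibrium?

toward products

Q_p = P(CO₂)·P(H₂) / (P(CO)·P(H₂O)) = (0.031)·(0.038) / ((0.043)·(0.017)) = 1.6
Q_p = 1.6 < K_p = 4.7, so the forward reaction proceeds.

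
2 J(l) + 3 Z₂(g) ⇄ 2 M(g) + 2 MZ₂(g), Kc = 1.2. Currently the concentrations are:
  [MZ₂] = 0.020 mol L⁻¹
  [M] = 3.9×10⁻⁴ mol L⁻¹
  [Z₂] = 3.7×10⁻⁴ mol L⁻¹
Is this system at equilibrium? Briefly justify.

(J is a pure liquid — omitted from Qc.)
Qc = [M]²·[MZ₂]² / [Z₂]³ = (3.9×10⁻⁴)²·(0.020)² / (3.7×10⁻⁴)³ = 1.2
Qc = 1.2 = Kc; the system is at equilibrium.

yes, at equilibrium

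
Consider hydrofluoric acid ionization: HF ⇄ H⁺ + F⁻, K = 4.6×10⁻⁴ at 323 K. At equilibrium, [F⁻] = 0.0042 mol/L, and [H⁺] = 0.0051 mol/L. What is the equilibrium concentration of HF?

At equilibrium, K = [H⁺]·[F⁻] / [HF] = 4.6×10⁻⁴.
(0.0051)·(0.0042) / ([HF]) = 4.6×10⁻⁴
[HF] = 0.0466 = 0.047 mol/L

[HF] = 0.047 mol/L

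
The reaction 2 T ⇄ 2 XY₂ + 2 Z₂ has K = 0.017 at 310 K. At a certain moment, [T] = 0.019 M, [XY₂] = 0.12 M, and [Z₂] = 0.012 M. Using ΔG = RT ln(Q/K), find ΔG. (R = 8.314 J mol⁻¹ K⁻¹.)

Q = [XY₂]²·[Z₂]² / [T]² = (0.12)²·(0.012)² / (0.019)² = 0.00574
ΔG = RT ln(Q/K) = (8.314 J mol⁻¹ K⁻¹)(310 K) × ln(0.00574/0.017)
   = (2.577 kJ/mol)(-1.086) = -2.80 kJ/mol
ΔG < 0, so the forward reaction is spontaneous (proceeds forward).

ΔG = -2.80 kJ/mol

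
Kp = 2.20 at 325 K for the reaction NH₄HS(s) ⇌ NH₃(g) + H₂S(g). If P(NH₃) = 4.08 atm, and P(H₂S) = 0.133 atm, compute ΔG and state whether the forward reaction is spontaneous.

(NH₄HS is a pure solid — omitted from Qp.)
Qp = P(NH₃)·P(H₂S) = (4.08)·(0.133) = 0.543
ΔG = RT ln(Qp/Kp) = (8.314 J mol⁻¹ K⁻¹)(325 K) × ln(0.543/2.20)
   = (2.702 kJ/mol)(-1.399) = -3.78 kJ/mol
ΔG < 0, so the forward reaction is spontaneous (proceeds forward).

ΔG = -3.78 kJ/mol; the forward reaction is spontaneous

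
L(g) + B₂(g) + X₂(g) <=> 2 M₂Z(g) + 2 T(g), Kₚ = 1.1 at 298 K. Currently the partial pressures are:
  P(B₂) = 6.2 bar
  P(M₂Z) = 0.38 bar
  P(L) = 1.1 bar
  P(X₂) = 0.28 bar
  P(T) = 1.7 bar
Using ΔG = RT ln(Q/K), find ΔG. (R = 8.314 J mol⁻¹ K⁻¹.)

ΔG = -4.00 kJ/mol

Qₚ = P(M₂Z)²·P(T)² / (P(L)·P(B₂)·P(X₂)) = (0.38)²·(1.7)² / ((1.1)·(6.2)·(0.28)) = 0.219
ΔG = RT ln(Qₚ/Kₚ) = (8.314 J mol⁻¹ K⁻¹)(298 K) × ln(0.219/1.1)
   = (2.478 kJ/mol)(-1.614) = -4.00 kJ/mol
ΔG < 0, so the forward reaction is spontaneous (proceeds forward).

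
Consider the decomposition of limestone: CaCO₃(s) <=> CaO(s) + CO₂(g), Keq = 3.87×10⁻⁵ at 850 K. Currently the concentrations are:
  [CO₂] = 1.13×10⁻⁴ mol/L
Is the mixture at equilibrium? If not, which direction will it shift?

no; Q > K, reaction proceeds in reverse

(CaCO₃, CaO are pure solids — omitted from Q.)
Q = [CO₂] = 1.13×10⁻⁴
Q = 1.13×10⁻⁴ > Keq = 3.87×10⁻⁵: net reverse reaction.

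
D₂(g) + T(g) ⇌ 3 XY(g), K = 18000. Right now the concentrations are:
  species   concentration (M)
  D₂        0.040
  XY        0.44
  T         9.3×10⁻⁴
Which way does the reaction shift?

Q = [XY]³ / ([D₂]·[T]) = (0.44)³ / ((0.040)·(9.3×10⁻⁴)) = 2300
Q = 2300 < K = 18000, so the forward reaction proceeds.

toward products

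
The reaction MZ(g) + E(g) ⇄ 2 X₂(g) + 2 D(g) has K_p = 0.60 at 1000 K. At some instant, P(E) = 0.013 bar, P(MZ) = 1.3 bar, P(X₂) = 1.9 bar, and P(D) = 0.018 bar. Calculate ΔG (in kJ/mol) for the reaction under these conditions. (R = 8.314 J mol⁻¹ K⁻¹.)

Q_p = P(X₂)²·P(D)² / (P(MZ)·P(E)) = (1.9)²·(0.018)² / ((1.3)·(0.013)) = 0.0692
ΔG = RT ln(Q_p/K_p) = (8.314 J mol⁻¹ K⁻¹)(1000 K) × ln(0.0692/0.60)
   = (8.314 kJ/mol)(-2.160) = -18.0 kJ/mol
ΔG < 0, so the forward reaction is spontaneous (proceeds forward).

ΔG = -18.0 kJ/mol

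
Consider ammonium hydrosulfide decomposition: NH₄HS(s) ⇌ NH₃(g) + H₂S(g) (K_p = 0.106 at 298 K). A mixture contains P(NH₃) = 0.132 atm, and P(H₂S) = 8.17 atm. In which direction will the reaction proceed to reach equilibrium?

to the left

(NH₄HS is a pure solid — omitted from Q_p.)
Q_p = P(NH₃)·P(H₂S) = (0.132)·(8.17) = 1.08
Q_p = 1.08 > K_p = 0.106, so the reverse reaction proceeds.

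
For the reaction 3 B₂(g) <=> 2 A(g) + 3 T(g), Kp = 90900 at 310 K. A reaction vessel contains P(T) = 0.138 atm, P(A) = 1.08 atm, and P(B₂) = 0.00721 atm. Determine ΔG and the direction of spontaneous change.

Qp = P(A)²·P(T)³ / P(B₂)³ = (1.08)²·(0.138)³ / (0.00721)³ = 8180
ΔG = RT ln(Qp/Kp) = (8.314 J mol⁻¹ K⁻¹)(310 K) × ln(8180/90900)
   = (2.577 kJ/mol)(-2.408) = -6.21 kJ/mol
ΔG < 0, so the forward reaction is spontaneous (proceeds forward).

ΔG = -6.21 kJ/mol; the forward reaction is spontaneous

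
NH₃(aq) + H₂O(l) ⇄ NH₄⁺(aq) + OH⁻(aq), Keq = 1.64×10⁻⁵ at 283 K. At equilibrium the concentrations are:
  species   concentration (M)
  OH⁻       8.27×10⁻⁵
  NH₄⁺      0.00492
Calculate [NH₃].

[NH₃] = 0.0248 M

(H₂O is a pure liquid — omitted from Keq.)
At equilibrium, Keq = [NH₄⁺]·[OH⁻] / [NH₃] = 1.64×10⁻⁵.
(0.00492)·(8.27×10⁻⁵) / ([NH₃]) = 1.64×10⁻⁵
[NH₃] = 0.0248 M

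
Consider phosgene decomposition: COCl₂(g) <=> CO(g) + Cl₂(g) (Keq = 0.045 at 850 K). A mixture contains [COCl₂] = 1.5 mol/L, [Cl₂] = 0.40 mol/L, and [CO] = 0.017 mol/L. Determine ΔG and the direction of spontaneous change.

Q = [CO]·[Cl₂] / [COCl₂] = (0.017)·(0.40) / (1.5) = 0.00453
ΔG = RT ln(Q/Keq) = (8.314 J mol⁻¹ K⁻¹)(850 K) × ln(0.00453/0.045)
   = (7.067 kJ/mol)(-2.296) = -16.2 kJ/mol
ΔG < 0, so the forward reaction is spontaneous (proceeds forward).

ΔG = -16.2 kJ/mol; the forward reaction is spontaneous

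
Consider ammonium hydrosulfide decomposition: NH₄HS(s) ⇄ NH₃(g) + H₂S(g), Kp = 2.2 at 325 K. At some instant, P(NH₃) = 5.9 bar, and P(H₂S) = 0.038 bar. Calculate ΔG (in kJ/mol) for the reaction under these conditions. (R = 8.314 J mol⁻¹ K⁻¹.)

ΔG = -6.17 kJ/mol

(NH₄HS is a pure solid — omitted from Qp.)
Qp = P(NH₃)·P(H₂S) = (5.9)·(0.038) = 0.224
ΔG = RT ln(Qp/Kp) = (8.314 J mol⁻¹ K⁻¹)(325 K) × ln(0.224/2.2)
   = (2.702 kJ/mol)(-2.285) = -6.17 kJ/mol
ΔG < 0, so the forward reaction is spontaneous (proceeds forward).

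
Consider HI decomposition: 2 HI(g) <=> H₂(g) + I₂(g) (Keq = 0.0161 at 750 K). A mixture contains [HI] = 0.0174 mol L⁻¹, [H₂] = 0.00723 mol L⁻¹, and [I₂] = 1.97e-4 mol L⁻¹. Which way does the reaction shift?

Q = [H₂]·[I₂] / [HI]² = (0.00723)·(1.97e-4) / (0.0174)² = 0.00470
Q = 0.00470 < Keq = 0.0161, so the forward reaction proceeds.

to the right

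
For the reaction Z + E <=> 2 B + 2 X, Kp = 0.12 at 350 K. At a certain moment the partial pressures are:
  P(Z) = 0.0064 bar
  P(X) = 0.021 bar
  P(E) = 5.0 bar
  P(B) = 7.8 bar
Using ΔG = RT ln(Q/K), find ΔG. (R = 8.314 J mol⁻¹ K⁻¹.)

ΔG = 5.66 kJ/mol

Qp = P(B)²·P(X)² / (P(Z)·P(E)) = (7.8)²·(0.021)² / ((0.0064)·(5.0)) = 0.838
ΔG = RT ln(Qp/Kp) = (8.314 J mol⁻¹ K⁻¹)(350 K) × ln(0.838/0.12)
   = (2.910 kJ/mol)(1.944) = 5.66 kJ/mol
ΔG > 0, so the forward reaction is non-spontaneous (proceeds in reverse).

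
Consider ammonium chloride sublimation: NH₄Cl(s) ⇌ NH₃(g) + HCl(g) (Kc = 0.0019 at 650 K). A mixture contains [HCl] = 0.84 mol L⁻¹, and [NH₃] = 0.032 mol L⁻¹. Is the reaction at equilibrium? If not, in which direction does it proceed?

reverse (toward reactants)

(NH₄Cl is a pure solid — omitted from Qc.)
Qc = [NH₃]·[HCl] = (0.032)·(0.84) = 0.027
Qc = 0.027 > Kc = 0.0019, so the reverse reaction proceeds.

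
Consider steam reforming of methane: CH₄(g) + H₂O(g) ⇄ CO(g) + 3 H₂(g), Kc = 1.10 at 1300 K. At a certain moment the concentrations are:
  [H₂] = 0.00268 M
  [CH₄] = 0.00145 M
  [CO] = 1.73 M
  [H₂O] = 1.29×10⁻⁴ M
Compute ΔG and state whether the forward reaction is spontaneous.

Qc = [CO]·[H₂]³ / ([CH₄]·[H₂O]) = (1.73)·(0.00268)³ / ((0.00145)·(1.29×10⁻⁴)) = 0.178
ΔG = RT ln(Qc/Kc) = (8.314 J mol⁻¹ K⁻¹)(1300 K) × ln(0.178/1.10)
   = (10.81 kJ/mol)(-1.821) = -19.7 kJ/mol
ΔG < 0, so the forward reaction is spontaneous (proceeds forward).

ΔG = -19.7 kJ/mol; the forward reaction is spontaneous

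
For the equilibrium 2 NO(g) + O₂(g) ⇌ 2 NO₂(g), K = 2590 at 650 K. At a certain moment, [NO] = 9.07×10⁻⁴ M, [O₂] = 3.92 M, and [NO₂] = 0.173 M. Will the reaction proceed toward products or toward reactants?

Q = [NO₂]² / ([NO]²·[O₂]) = (0.173)² / ((9.07×10⁻⁴)²·(3.92)) = 9280
Q = 9280 > K = 2590, so the reverse reaction proceeds.

in the reverse direction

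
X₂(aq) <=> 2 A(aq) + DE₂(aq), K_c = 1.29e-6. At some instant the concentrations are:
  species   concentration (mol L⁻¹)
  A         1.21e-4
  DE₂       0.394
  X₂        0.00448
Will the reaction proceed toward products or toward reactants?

no net change (already at equilibrium)

Q_c = [A]²·[DE₂] / [X₂] = (1.21e-4)²·(0.394) / (0.00448) = 1.29e-6
Q_c = 1.29e-6 = K_c, so the system is already at equilibrium.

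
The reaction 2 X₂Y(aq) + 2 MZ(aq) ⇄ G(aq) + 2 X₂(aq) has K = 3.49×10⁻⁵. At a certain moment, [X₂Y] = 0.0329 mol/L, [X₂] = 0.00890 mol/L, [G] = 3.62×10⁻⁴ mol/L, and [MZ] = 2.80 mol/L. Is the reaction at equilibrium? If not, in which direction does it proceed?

Q = [G]·[X₂]² / ([X₂Y]²·[MZ]²) = (3.62×10⁻⁴)·(0.00890)² / ((0.0329)²·(2.80)²) = 3.38×10⁻⁶
Q = 3.38×10⁻⁶ < K = 3.49×10⁻⁵, so the forward reaction proceeds.

to the right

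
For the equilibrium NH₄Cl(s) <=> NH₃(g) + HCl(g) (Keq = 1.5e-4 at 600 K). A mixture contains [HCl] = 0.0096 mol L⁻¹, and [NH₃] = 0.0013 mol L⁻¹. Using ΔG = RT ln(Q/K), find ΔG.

ΔG = -12.4 kJ/mol

(NH₄Cl is a pure solid — omitted from Q.)
Q = [NH₃]·[HCl] = (0.0013)·(0.0096) = 1.25e-5
ΔG = RT ln(Q/Keq) = (8.314 J mol⁻¹ K⁻¹)(600 K) × ln(1.25e-5/1.5e-4)
   = (4.988 kJ/mol)(-2.485) = -12.4 kJ/mol
ΔG < 0, so the forward reaction is spontaneous (proceeds forward).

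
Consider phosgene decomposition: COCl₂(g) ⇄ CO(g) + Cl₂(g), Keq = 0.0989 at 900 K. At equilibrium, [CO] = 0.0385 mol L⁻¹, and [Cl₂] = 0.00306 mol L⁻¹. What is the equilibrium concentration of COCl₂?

[COCl₂] = 0.00119 mol L⁻¹

At equilibrium, Keq = [CO]·[Cl₂] / [COCl₂] = 0.0989.
(0.0385)·(0.00306) / ([COCl₂]) = 0.0989
[COCl₂] = 0.00119 mol L⁻¹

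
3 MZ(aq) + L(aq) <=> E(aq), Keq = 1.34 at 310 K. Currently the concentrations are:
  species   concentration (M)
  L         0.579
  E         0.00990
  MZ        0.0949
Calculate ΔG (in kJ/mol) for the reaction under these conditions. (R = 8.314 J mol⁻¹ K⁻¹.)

Q = [E] / ([MZ]³·[L]) = (0.00990) / ((0.0949)³·(0.579)) = 20.0
ΔG = RT ln(Q/Keq) = (8.314 J mol⁻¹ K⁻¹)(310 K) × ln(20.0/1.34)
   = (2.577 kJ/mol)(2.703) = 6.97 kJ/mol
ΔG > 0, so the forward reaction is non-spontaneous (proceeds in reverse).

ΔG = 6.97 kJ/mol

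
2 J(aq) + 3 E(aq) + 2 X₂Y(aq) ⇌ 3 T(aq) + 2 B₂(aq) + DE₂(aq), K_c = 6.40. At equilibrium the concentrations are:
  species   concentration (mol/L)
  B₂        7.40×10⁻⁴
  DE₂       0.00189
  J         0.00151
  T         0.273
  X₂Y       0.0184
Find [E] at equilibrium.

At equilibrium, K_c = [T]³·[B₂]²·[DE₂] / ([J]²·[E]³·[X₂Y]²) = 6.40.
(0.273)³·(7.40×10⁻⁴)²·(0.00189) / ((0.00151)²·([E])³·(0.0184)²) = 6.40
[E]³ = 0.00426 ⇒ [E] = 0.162 mol/L

[E] = 0.162 mol/L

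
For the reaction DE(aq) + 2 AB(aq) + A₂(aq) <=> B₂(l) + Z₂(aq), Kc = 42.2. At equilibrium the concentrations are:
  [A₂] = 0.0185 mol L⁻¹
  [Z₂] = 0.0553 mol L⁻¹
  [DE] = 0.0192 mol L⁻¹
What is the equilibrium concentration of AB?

[AB] = 1.92 mol L⁻¹

(B₂ is a pure liquid — omitted from Kc.)
At equilibrium, Kc = [Z₂] / ([DE]·[AB]²·[A₂]) = 42.2.
(0.0553) / ((0.0192)·([AB])²·(0.0185)) = 42.2
[AB]² = 3.69 ⇒ [AB] = 1.92 mol L⁻¹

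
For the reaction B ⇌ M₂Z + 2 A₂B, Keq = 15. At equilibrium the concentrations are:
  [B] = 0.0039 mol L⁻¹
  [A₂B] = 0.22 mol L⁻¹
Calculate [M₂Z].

At equilibrium, Keq = [M₂Z]·[A₂B]² / [B] = 15.
([M₂Z])·(0.22)² / (0.0039) = 15
[M₂Z] = 1.21 = 1.2 mol L⁻¹

[M₂Z] = 1.2 mol L⁻¹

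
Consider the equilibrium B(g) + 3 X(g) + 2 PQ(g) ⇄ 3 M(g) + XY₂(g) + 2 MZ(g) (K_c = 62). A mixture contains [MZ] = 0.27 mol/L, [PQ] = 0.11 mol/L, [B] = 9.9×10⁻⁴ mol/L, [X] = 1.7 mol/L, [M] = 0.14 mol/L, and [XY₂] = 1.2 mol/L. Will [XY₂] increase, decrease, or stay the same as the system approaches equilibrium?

Q_c = [M]³·[XY₂]·[MZ]² / ([B]·[X]³·[PQ]²) = (0.14)³·(1.2)·(0.27)² / ((9.9×10⁻⁴)·(1.7)³·(0.11)²) = 4.1
Q_c = 4.1 < K_c = 62: net forward reaction.
XY₂ is a product, so it increases.

increase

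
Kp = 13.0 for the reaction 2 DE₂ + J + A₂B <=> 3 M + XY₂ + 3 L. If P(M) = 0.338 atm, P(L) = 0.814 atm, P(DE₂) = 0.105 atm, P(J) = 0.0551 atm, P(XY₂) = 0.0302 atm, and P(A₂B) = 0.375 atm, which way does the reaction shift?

Qp = P(M)³·P(XY₂)·P(L)³ / (P(DE₂)²·P(J)·P(A₂B)) = (0.338)³·(0.0302)·(0.814)³ / ((0.105)²·(0.0551)·(0.375)) = 2.76
Qp = 2.76 < Kp = 13.0, so the forward reaction proceeds.

toward products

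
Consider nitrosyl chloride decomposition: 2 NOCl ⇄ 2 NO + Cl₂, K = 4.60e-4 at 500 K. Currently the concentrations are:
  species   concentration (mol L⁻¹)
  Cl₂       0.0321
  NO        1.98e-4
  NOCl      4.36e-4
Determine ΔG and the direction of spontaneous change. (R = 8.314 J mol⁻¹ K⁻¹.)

Q = [NO]²·[Cl₂] / [NOCl]² = (1.98e-4)²·(0.0321) / (4.36e-4)² = 0.00662
ΔG = RT ln(Q/K) = (8.314 J mol⁻¹ K⁻¹)(500 K) × ln(0.00662/4.60e-4)
   = (4.157 kJ/mol)(2.667) = 11.1 kJ/mol
ΔG > 0, so the forward reaction is non-spontaneous (proceeds in reverse).

ΔG = 11.1 kJ/mol; the forward reaction is non-spontaneous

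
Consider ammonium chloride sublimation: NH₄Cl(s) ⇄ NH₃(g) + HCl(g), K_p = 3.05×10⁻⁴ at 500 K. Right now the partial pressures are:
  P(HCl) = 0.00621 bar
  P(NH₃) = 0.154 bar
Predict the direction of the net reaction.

(NH₄Cl is a pure solid — omitted from Q_p.)
Q_p = P(NH₃)·P(HCl) = (0.154)·(0.00621) = 9.56×10⁻⁴
Q_p = 9.56×10⁻⁴ > K_p = 3.05×10⁻⁴, so the reverse reaction proceeds.

in the reverse direction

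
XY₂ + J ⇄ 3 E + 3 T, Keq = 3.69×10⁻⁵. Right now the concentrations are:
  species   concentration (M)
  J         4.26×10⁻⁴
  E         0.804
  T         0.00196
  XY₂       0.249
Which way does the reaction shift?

at equilibrium

Q = [E]³·[T]³ / ([XY₂]·[J]) = (0.804)³·(0.00196)³ / ((0.249)·(4.26×10⁻⁴)) = 3.69×10⁻⁵
Q = 3.69×10⁻⁵ = Keq, so the system is already at equilibrium.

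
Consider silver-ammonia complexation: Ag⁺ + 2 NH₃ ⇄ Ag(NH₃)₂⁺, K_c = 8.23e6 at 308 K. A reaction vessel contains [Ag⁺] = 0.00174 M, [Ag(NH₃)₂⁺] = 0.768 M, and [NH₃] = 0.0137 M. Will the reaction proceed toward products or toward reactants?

to the right

Q_c = [Ag(NH₃)₂⁺] / ([Ag⁺]·[NH₃]²) = (0.768) / ((0.00174)·(0.0137)²) = 2.35e6
Q_c = 2.35e6 < K_c = 8.23e6, so the forward reaction proceeds.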